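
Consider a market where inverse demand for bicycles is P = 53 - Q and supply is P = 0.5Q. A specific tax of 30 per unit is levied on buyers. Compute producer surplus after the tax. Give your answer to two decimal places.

58.78

Without the tax, 53 - Q = 0.5Q so Q* = 35.3333 and P* = 17.6667.
A tax on buyers shifts demand down by 30: (53 - 30) - Q = 0.5Q, so Q_t = 15.3333. Buyers pay P_b = 37.6667; sellers receive P_s = P_b - 30 = 7.6667.
Producer surplus is the triangle above supply below P_s: (1/2)(15.3333)(7.6667 - 0) = 58.7778.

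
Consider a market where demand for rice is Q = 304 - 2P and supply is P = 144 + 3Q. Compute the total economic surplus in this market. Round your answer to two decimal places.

9.14

Rewriting demand in inverse form: P = 152 - 0.5Q.
Set 152 - 0.5Q = 144 + 3Q, which gives 8 = 3.5Q, so Q* = 2.2857 and P* = 152 - 0.5(2.2857) = 150.8571.
Total surplus is the full triangle between the curves from 0 to Q*: (1/2)(2.2857)(152 - 144) = 9.1429.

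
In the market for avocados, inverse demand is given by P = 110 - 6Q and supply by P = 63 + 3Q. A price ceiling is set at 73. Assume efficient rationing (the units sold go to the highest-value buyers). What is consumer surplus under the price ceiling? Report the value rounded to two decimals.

Free-market equilibrium: 110 - 6Q = 63 + 3Q gives Q* = 5.2222, P* = 78.6667.
At P = 73, sellers supply (73 - 63)/3 = 3.3333 while buyers want more, so the quantity traded is 3.3333 at price 73.
The demand price at Q = 3.3333 is 90. CS is the trapezoid between demand and 73 over [0, 3.3333]: (1/2)[(110 - 73) + (90 - 73)](3.3333) = 90.

90.00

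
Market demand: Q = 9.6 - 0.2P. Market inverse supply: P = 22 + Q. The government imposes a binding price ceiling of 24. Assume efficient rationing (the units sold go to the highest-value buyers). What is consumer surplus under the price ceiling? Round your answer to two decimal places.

Rewriting demand in inverse form: P = 48 - 5Q.
Free-market equilibrium: 48 - 5Q = 22 + Q gives Q* = 4.3333, P* = 26.3333.
At the ceiling price 24, quantity supplied is (24 - 22)/1 = 2; supply is the short side, so Q = 2 trades at P = 24.
The demand price at Q = 2 is 38. CS is the trapezoid between demand and 24 over [0, 2]: (1/2)[(48 - 24) + (38 - 24)](2) = 38.

38.00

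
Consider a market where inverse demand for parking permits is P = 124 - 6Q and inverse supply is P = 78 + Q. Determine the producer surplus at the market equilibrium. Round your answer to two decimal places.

Set 124 - 6Q = 78 + Q, which gives 46 = 7Q, so Q* = 6.5714 and P* = 124 - 6(6.5714) = 84.5714.
PS is the area between P* and the supply curve from 0 to Q*: (1/2)(6.5714)(6.5714) = 21.5918.

21.59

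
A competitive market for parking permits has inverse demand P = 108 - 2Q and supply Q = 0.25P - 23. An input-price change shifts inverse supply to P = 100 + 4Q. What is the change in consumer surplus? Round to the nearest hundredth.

-5.33

Rewriting supply in inverse form: P = 92 + 4Q.
Initial equilibrium: Q_0 = 2.6667, P_0 = 102.6667; CS_0 = (1/2)(2.6667)(5.3333) = 7.1111, PS_0 = (1/2)(2.6667)(10.6667) = 14.2222.
New equilibrium: 108 - 2Q = 100 + 4Q gives Q_1 = 1.3333, P_1 = 105.3333; CS_1 = 1.7778, PS_1 = 3.5556.
Change in consumer surplus = 1.7778 - 7.1111 = -5.3333.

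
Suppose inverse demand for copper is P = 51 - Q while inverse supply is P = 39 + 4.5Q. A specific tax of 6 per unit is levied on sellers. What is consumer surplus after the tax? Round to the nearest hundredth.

Pre-tax equilibrium: 51 - Q = 39 + 4.5Q gives Q* = 2.1818, P* = 48.8182.
With the tax, sellers need 6 more per unit: 51 - Q = 39 + 4.5Q + 6, so Q_t = 1.0909. Buyers pay P_b = 49.9091; sellers receive P_s = P_b - 6 = 43.9091.
CS = (1/2)(Q_t)(51 - P_b) = (1/2)(1.0909)(1.0909) = 0.595.

0.60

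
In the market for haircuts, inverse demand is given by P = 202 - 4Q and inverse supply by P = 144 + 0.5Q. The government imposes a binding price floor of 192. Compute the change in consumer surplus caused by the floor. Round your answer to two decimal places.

-319.75

Without the control, 202 - 4Q = 144 + 0.5Q so Q* = 12.8889 and P* = 150.4444.
At P = 192, buyers demand (202 - 192)/4 = 2.5 while sellers would supply more, so the quantity traded is 2.5 at price 192.
CS goes from (1/2)(12.8889)(51.5556) = 332.2469 to 12.5 (computed as (202 - 192)(2.5) - (1/2)(4)(2.5)^2), a change of -319.7469.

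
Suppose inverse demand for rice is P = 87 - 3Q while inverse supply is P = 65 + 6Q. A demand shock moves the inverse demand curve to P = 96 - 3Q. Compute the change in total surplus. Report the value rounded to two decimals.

26.50

Initial equilibrium: Q_0 = 2.4444, P_0 = 79.6667; CS_0 = (1/2)(2.4444)(7.3333) = 8.963, PS_0 = (1/2)(2.4444)(14.6667) = 17.9259.
New equilibrium: 96 - 3Q = 65 + 6Q gives Q_1 = 3.4444, P_1 = 85.6667; CS_1 = 17.7963, PS_1 = 35.5926.
Change in total surplus = (17.7963 + 35.5926) - (8.963 + 17.9259) = 26.5.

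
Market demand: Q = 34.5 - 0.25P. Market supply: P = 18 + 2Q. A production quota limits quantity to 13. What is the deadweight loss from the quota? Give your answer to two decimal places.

147.00

Rewriting demand in inverse form: P = 138 - 4Q.
Without the quota, 138 - 4Q = 18 + 2Q gives Q* = 20.
At Q = 13 the demand price is 138 - 4(13) = 86 and the supply price is 18 + 2(13) = 44.
Deadweight loss is the triangle between the curves from 13 to 20: (1/2)(86 - 44)(20 - 13) = 147.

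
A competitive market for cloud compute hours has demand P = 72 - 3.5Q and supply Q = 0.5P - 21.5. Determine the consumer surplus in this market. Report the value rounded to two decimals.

Rewriting supply in inverse form: P = 43 + 2Q.
Set 72 - 3.5Q = 43 + 2Q, which gives 29 = 5.5Q, so Q* = 5.2727 and P* = 72 - 3.5(5.2727) = 53.5455.
CS is the area between the demand curve and P* from 0 to Q*: (1/2)(5.2727)(18.4545) = 48.6529.

48.65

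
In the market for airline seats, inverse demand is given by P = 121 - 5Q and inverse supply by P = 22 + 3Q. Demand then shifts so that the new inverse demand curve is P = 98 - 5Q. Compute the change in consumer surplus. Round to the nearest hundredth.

-157.23

Initial equilibrium: Q_0 = 12.375, P_0 = 59.125; CS_0 = (1/2)(12.375)(61.875) = 382.8516, PS_0 = (1/2)(12.375)(37.125) = 229.7109.
New equilibrium: 98 - 5Q = 22 + 3Q gives Q_1 = 9.5, P_1 = 50.5; CS_1 = 225.625, PS_1 = 135.375.
Change in consumer surplus = 225.625 - 382.8516 = -157.2266.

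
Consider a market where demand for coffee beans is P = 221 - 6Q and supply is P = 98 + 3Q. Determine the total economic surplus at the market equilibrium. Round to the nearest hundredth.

840.50

Setting demand equal to supply, 123 = 9Q, so Q* = 13.6667 and P* = 139.
Total surplus is the full triangle between the curves from 0 to Q*: (1/2)(13.6667)(221 - 98) = 840.5.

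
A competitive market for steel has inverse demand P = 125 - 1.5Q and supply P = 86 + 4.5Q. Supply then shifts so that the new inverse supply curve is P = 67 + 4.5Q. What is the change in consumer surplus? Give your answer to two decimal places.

Initial equilibrium: Q_0 = 6.5, P_0 = 115.25; CS_0 = (1/2)(6.5)(9.75) = 31.6875, PS_0 = (1/2)(6.5)(29.25) = 95.0625.
New equilibrium: 125 - 1.5Q = 67 + 4.5Q gives Q_1 = 9.6667, P_1 = 110.5; CS_1 = 70.0833, PS_1 = 210.25.
Change in consumer surplus = 70.0833 - 31.6875 = 38.3958.

38.40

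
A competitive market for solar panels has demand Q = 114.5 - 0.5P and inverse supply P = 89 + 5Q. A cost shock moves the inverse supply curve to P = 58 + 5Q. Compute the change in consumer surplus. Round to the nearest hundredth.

196.76

Rewriting demand in inverse form: P = 229 - 2Q.
Initial equilibrium: Q_0 = 20, P_0 = 189; CS_0 = (1/2)(20)(40) = 400, PS_0 = (1/2)(20)(100) = 1000.
New equilibrium: 229 - 2Q = 58 + 5Q gives Q_1 = 24.4286, P_1 = 180.1429; CS_1 = 596.7551, PS_1 = 1491.8878.
Change in consumer surplus = 596.7551 - 400 = 196.7551.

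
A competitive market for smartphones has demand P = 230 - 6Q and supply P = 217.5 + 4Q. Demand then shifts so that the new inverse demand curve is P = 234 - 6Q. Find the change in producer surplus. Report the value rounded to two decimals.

Initial equilibrium: Q_0 = 1.25, P_0 = 222.5; CS_0 = (1/2)(1.25)(7.5) = 4.6875, PS_0 = (1/2)(1.25)(5) = 3.125.
New equilibrium: 234 - 6Q = 217.5 + 4Q gives Q_1 = 1.65, P_1 = 224.1; CS_1 = 8.1675, PS_1 = 5.445.
Change in producer surplus = 5.445 - 3.125 = 2.32.

2.32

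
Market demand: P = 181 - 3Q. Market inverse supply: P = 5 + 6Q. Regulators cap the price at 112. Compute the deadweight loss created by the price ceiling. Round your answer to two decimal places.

13.35

Free-market equilibrium: 181 - 3Q = 5 + 6Q gives Q* = 19.5556, P* = 122.3333.
At P = 112, sellers supply (112 - 5)/6 = 17.8333 while buyers want more, so the quantity traded is 17.8333 at price 112.
The lost-trades triangle has base Q* - 17.8333 = 1.7222 and height equal to the gap between the curves at Q = 17.8333, which is 127.5 - 112 = 15.5. DWL = (1/2)(1.7222)(15.5) = 13.3472.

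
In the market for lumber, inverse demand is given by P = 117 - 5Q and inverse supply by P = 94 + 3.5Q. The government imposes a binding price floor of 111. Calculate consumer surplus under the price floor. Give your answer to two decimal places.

3.60

Without the control, 117 - 5Q = 94 + 3.5Q so Q* = 2.7059 and P* = 103.4706.
At the floor price 111, quantity demanded is (117 - 111)/5 = 1.2; demand is the short side, so Q = 1.2 trades at P = 111.
CS is the triangle under demand above 111: (1/2)(1.2)(117 - 111) = 3.6.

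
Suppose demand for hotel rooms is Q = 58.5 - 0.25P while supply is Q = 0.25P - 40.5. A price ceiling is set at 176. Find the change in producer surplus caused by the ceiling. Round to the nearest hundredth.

Rewriting demand in inverse form: P = 234 - 4Q.
Rewriting supply in inverse form: P = 162 + 4Q.
Without the control, 234 - 4Q = 162 + 4Q so Q* = 9 and P* = 198.
At P = 176, sellers supply (176 - 162)/4 = 3.5 while buyers want more, so the quantity traded is 3.5 at price 176.
PS goes from (1/2)(9)(36) = 162 to 24.5 (computed as (176 - 162)(3.5) - (1/2)(4)(3.5)^2), a change of -137.5.

-137.50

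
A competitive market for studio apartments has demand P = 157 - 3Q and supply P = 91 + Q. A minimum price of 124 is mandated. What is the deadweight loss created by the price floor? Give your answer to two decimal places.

Free-market equilibrium: 157 - 3Q = 91 + Q gives Q* = 16.5, P* = 107.5.
At P = 124, buyers demand (157 - 124)/3 = 11 while sellers would supply more, so the quantity traded is 11 at price 124.
The lost-trades triangle has base Q* - 11 = 5.5 and height equal to the gap between the curves at Q = 11, which is 124 - 102 = 22. DWL = (1/2)(5.5)(22) = 60.5.

60.50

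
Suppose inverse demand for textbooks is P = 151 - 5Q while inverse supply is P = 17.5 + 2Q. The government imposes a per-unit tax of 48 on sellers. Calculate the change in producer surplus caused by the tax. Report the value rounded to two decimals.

-214.53

Pre-tax equilibrium: 151 - 5Q = 17.5 + 2Q gives Q* = 19.0714, P* = 55.6429.
A tax on sellers shifts supply up by 48: 151 - 5Q = 17.5 + 2Q + 48, so Q_t = 12.2143. Buyers pay P_b = 89.9286; sellers receive P_s = P_b - 48 = 41.9286.
PS falls from (1/2)(19.0714)(38.1429) = 363.7194 to (1/2)(12.2143)(24.4286) = 149.1888, a change of -214.5306.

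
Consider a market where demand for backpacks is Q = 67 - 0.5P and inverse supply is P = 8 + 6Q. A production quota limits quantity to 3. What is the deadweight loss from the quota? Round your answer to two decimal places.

650.25

Rewriting demand in inverse form: P = 134 - 2Q.
Without the quota, 134 - 2Q = 8 + 6Q gives Q* = 15.75.
At Q = 3 the demand price is 134 - 2(3) = 128 and the supply price is 8 + 6(3) = 26.
Deadweight loss is the triangle between the curves from 3 to 15.75: (1/2)(128 - 26)(15.75 - 3) = 650.25.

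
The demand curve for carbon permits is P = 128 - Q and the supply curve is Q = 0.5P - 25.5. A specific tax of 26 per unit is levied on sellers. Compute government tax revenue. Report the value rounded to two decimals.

442.00

Rewriting supply in inverse form: P = 51 + 2Q.
Without the tax, 128 - Q = 51 + 2Q so Q* = 25.6667 and P* = 102.3333.
With the tax, sellers need 26 more per unit: 128 - Q = 51 + 2Q + 26, so Q_t = 17. Buyers pay P_b = 111; sellers receive P_s = P_b - 26 = 85.
Revenue is the tax times quantity traded: 26 x 17 = 442.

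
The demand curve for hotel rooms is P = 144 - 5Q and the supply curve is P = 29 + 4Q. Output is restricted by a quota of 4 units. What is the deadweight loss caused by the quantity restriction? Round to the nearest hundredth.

Unrestricted equilibrium: Q* = (144 - 29)/(5 + 4) = 12.7778.
At Q = 4 the demand price is 144 - 5(4) = 124 and the supply price is 29 + 4(4) = 45.
DWL = (1/2)(gap between curves at 4) x (Q* - 4) = (1/2)(79)(8.7778) = 346.7222.

346.72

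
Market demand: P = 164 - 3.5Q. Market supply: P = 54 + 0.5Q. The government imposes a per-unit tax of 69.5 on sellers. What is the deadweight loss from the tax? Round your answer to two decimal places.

603.78

Without the tax, 164 - 3.5Q = 54 + 0.5Q so Q* = 27.5 and P* = 67.75.
With the tax, sellers need 69.5 more per unit: 164 - 3.5Q = 54 + 0.5Q + 69.5, so Q_t = 10.125. Buyers pay P_b = 128.5625; sellers receive P_s = P_b - 69.5 = 59.0625.
The welfare triangle lost has base Q* - Q_t = 17.375 and height t = 69.5, so DWL = (1/2)(17.375)(69.5) = 603.7812.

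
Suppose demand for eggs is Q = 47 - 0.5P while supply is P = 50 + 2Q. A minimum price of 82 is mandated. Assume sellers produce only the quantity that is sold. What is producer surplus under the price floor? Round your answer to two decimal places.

Rewriting demand in inverse form: P = 94 - 2Q.
Free-market equilibrium: 94 - 2Q = 50 + 2Q gives Q* = 11, P* = 72.
At P = 82, buyers demand (94 - 82)/2 = 6 while sellers would supply more, so the quantity traded is 6 at price 82.
The supply price at Q = 6 is 62. PS is the trapezoid between 82 and supply over [0, 6]: (1/2)[(82 - 50) + (82 - 62)](6) = 156.

156.00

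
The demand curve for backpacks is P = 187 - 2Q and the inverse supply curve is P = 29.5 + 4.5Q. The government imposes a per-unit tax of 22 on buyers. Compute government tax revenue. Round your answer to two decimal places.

Without the tax, 187 - 2Q = 29.5 + 4.5Q so Q* = 24.2308 and P* = 138.5385.
With the tax, buyers' net willingness to pay falls by 22: (187 - 22) - 2Q = 29.5 + 4.5Q, so Q_t = 20.8462. Buyers pay P_b = 145.3077; sellers receive P_s = P_b - 22 = 123.3077.
Revenue is the tax times quantity traded: 22 x 20.8462 = 458.6154.

458.62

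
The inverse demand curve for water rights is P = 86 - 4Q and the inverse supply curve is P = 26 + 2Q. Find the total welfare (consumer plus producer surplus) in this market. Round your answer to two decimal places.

Setting demand equal to supply, 60 = 6Q, so Q* = 10 and P* = 46.
CS = (1/2)(10)(40) = 200 and PS = (1/2)(10)(20) = 100, so total surplus = 300.

300.00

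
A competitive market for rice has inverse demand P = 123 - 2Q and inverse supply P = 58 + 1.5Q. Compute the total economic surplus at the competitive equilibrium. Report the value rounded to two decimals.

603.57

Setting demand equal to supply, 65 = 3.5Q, so Q* = 18.5714 and P* = 85.8571.
CS = (1/2)(18.5714)(37.1429) = 344.898 and PS = (1/2)(18.5714)(27.8571) = 258.6735, so total surplus = 603.5714.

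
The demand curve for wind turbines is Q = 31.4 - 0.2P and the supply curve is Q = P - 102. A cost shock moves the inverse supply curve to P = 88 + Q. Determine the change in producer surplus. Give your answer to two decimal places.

24.11

Rewriting demand in inverse form: P = 157 - 5Q.
Rewriting supply in inverse form: P = 102 + Q.
Initial equilibrium: Q_0 = 9.1667, P_0 = 111.1667; CS_0 = (1/2)(9.1667)(45.8333) = 210.0694, PS_0 = (1/2)(9.1667)(9.1667) = 42.0139.
New equilibrium: 157 - 5Q = 88 + Q gives Q_1 = 11.5, P_1 = 99.5; CS_1 = 330.625, PS_1 = 66.125.
Change in producer surplus = 66.125 - 42.0139 = 24.1111.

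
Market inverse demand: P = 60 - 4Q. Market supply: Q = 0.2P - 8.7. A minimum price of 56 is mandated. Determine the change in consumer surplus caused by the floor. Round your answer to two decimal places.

Rewriting supply in inverse form: P = 43.5 + 5Q.
Without the control, 60 - 4Q = 43.5 + 5Q so Q* = 1.8333 and P* = 52.6667.
At P = 56, buyers demand (60 - 56)/4 = 1 while sellers would supply more, so the quantity traded is 1 at price 56.
CS goes from (1/2)(1.8333)(7.3333) = 6.7222 to 2 (computed as (60 - 56)(1) - (1/2)(4)(1)^2), a change of -4.7222.

-4.72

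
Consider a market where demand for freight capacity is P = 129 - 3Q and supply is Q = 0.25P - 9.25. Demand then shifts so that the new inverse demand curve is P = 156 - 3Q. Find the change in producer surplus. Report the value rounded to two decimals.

232.53

Rewriting supply in inverse form: P = 37 + 4Q.
Initial equilibrium: Q_0 = 13.1429, P_0 = 89.5714; CS_0 = (1/2)(13.1429)(39.4286) = 259.102, PS_0 = (1/2)(13.1429)(52.5714) = 345.4694.
New equilibrium: 156 - 3Q = 37 + 4Q gives Q_1 = 17, P_1 = 105; CS_1 = 433.5, PS_1 = 578.
Change in producer surplus = 578 - 345.4694 = 232.5306.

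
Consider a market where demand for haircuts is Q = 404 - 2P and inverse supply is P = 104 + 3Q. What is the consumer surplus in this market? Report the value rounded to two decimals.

196.00

Rewriting demand in inverse form: P = 202 - 0.5Q.
Equilibrium: 202 - 0.5Q = 104 + 3Q, so Q* = 28 and P* = 188.
CS is the area between the demand curve and P* from 0 to Q*: (1/2)(28)(14) = 196.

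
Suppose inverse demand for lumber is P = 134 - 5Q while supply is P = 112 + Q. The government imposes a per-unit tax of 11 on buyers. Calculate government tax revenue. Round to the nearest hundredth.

20.17

Pre-tax equilibrium: 134 - 5Q = 112 + Q gives Q* = 3.6667, P* = 115.6667.
With the tax, buyers' net willingness to pay falls by 11: (134 - 11) - 5Q = 112 + Q, so Q_t = 1.8333. Buyers pay P_b = 124.8333; sellers receive P_s = P_b - 11 = 113.8333.
Tax revenue = t x Q_t = 11 x 1.8333 = 20.1667.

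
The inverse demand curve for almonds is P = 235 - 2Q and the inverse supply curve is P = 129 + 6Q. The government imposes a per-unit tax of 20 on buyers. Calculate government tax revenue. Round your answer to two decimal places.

215.00

Without the tax, 235 - 2Q = 129 + 6Q so Q* = 13.25 and P* = 208.5.
A tax on buyers shifts demand down by 20: (235 - 20) - 2Q = 129 + 6Q, so Q_t = 10.75. Buyers pay P_b = 213.5; sellers receive P_s = P_b - 20 = 193.5.
Tax revenue = t x Q_t = 20 x 10.75 = 215.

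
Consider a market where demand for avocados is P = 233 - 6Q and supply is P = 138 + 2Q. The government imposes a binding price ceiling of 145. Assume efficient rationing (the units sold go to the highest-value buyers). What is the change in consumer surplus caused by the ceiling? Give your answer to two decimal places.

-151.80

Without the control, 233 - 6Q = 138 + 2Q so Q* = 11.875 and P* = 161.75.
At P = 145, sellers supply (145 - 138)/2 = 3.5 while buyers want more, so the quantity traded is 3.5 at price 145.
CS goes from (1/2)(11.875)(71.25) = 423.0469 to 271.25 (computed as (233 - 145)(3.5) - (1/2)(6)(3.5)^2), a change of -151.7969.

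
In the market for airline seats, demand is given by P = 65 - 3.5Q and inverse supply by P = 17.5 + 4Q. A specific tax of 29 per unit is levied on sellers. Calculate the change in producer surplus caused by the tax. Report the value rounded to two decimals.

Pre-tax equilibrium: 65 - 3.5Q = 17.5 + 4Q gives Q* = 6.3333, P* = 42.8333.
A tax on sellers shifts supply up by 29: 65 - 3.5Q = 17.5 + 4Q + 29, so Q_t = 2.4667. Buyers pay P_b = 56.3667; sellers receive P_s = P_b - 29 = 27.3667.
PS falls from (1/2)(6.3333)(25.3333) = 80.2222 to (1/2)(2.4667)(9.8667) = 12.1689, a change of -68.0533.

-68.05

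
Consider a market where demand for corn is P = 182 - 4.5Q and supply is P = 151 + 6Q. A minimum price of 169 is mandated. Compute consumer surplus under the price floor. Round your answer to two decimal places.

18.78

Without the control, 182 - 4.5Q = 151 + 6Q so Q* = 2.9524 and P* = 168.7143.
At P = 169, buyers demand (182 - 169)/4.5 = 2.8889 while sellers would supply more, so the quantity traded is 2.8889 at price 169.
CS is the triangle under demand above 169: (1/2)(2.8889)(182 - 169) = 18.7778.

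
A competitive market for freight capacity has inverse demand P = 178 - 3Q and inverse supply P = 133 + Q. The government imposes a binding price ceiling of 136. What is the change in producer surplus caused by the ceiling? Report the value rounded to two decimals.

-58.78

Without the control, 178 - 3Q = 133 + Q so Q* = 11.25 and P* = 144.25.
At P = 136, sellers supply (136 - 133)/1 = 3 while buyers want more, so the quantity traded is 3 at price 136.
PS goes from (1/2)(11.25)(11.25) = 63.2812 to 4.5 (computed as (136 - 133)(3) - (1/2)(1)(3)^2), a change of -58.7812.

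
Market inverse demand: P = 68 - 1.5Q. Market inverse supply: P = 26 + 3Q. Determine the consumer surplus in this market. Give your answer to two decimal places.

65.33

Equilibrium: 68 - 1.5Q = 26 + 3Q, so Q* = 9.3333 and P* = 54.
The demand choke price is 68, so CS = (1/2)(Q*)(68 - P*) = (1/2)(9.3333)(14) = 65.3333.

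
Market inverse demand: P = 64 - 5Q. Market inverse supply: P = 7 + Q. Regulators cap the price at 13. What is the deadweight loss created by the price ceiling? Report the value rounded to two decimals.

Free-market equilibrium: 64 - 5Q = 7 + Q gives Q* = 9.5, P* = 16.5.
At the ceiling price 13, quantity supplied is (13 - 7)/1 = 6; supply is the short side, so Q = 6 trades at P = 13.
The lost-trades triangle has base Q* - 6 = 3.5 and height equal to the gap between the curves at Q = 6, which is 34 - 13 = 21. DWL = (1/2)(3.5)(21) = 36.75.

36.75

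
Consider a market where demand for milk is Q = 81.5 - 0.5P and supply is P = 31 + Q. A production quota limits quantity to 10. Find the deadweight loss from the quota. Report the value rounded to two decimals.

1734.00

Rewriting demand in inverse form: P = 163 - 2Q.
Unrestricted equilibrium: Q* = (163 - 31)/(2 + 1) = 44.
At Q = 10 the demand price is 163 - 2(10) = 143 and the supply price is 31 + (10) = 41.
DWL = (1/2)(gap between curves at 10) x (Q* - 10) = (1/2)(102)(34) = 1734.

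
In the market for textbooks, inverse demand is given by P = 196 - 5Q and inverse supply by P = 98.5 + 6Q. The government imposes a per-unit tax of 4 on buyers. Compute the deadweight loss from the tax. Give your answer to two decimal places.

0.73

Pre-tax equilibrium: 196 - 5Q = 98.5 + 6Q gives Q* = 8.8636, P* = 151.6818.
With the tax, buyers' net willingness to pay falls by 4: (196 - 4) - 5Q = 98.5 + 6Q, so Q_t = 8.5. Buyers pay P_b = 153.5; sellers receive P_s = P_b - 4 = 149.5.
Deadweight loss is the triangle between the curves from Q_t to Q*: (1/2)(8.8636 - 8.5)(4) = 0.7273.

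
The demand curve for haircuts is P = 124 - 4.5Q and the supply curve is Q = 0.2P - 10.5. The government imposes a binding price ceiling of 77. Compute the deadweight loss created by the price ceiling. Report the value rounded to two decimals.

Rewriting supply in inverse form: P = 52.5 + 5Q.
Free-market equilibrium: 124 - 4.5Q = 52.5 + 5Q gives Q* = 7.5263, P* = 90.1316.
At P = 77, sellers supply (77 - 52.5)/5 = 4.9 while buyers want more, so the quantity traded is 4.9 at price 77.
At Q = 4.9 the demand price is 101.95 and the supply price is 77. Deadweight loss is the triangle between the curves from 4.9 to 7.5263: (1/2)(101.95 - 77)(7.5263 - 4.9) = 32.7633.

32.76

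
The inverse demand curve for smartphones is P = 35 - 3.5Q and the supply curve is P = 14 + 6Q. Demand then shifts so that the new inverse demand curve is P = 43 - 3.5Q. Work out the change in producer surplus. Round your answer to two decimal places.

13.30

Initial equilibrium: Q_0 = 2.2105, P_0 = 27.2632; CS_0 = (1/2)(2.2105)(7.7368) = 8.5512, PS_0 = (1/2)(2.2105)(13.2632) = 14.6593.
New equilibrium: 43 - 3.5Q = 14 + 6Q gives Q_1 = 3.0526, P_1 = 32.3158; CS_1 = 16.3075, PS_1 = 27.9557.
Change in producer surplus = 27.9557 - 14.6593 = 13.2964.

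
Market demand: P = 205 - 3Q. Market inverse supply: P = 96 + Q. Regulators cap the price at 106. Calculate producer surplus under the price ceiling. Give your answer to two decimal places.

50.00

Without the control, 205 - 3Q = 96 + Q so Q* = 27.25 and P* = 123.25.
At P = 106, sellers supply (106 - 96)/1 = 10 while buyers want more, so the quantity traded is 10 at price 106.
PS is the triangle above supply below 106: (1/2)(10)(106 - 96) = 50.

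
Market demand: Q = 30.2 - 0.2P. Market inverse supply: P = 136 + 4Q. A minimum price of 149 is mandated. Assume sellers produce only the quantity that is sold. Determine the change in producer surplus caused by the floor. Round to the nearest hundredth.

-0.68

Rewriting demand in inverse form: P = 151 - 5Q.
Free-market equilibrium: 151 - 5Q = 136 + 4Q gives Q* = 1.6667, P* = 142.6667.
At the floor price 149, quantity demanded is (151 - 149)/5 = 0.4; demand is the short side, so Q = 0.4 trades at P = 149.
PS goes from (1/2)(1.6667)(6.6667) = 5.5556 to 4.88 (computed as (149 - 136)(0.4) - (1/2)(4)(0.4)^2), a change of -0.6756.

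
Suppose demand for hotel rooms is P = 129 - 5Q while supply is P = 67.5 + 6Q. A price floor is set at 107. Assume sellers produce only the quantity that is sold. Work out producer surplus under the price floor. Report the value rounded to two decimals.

Free-market equilibrium: 129 - 5Q = 67.5 + 6Q gives Q* = 5.5909, P* = 101.0455.
At P = 107, buyers demand (129 - 107)/5 = 4.4 while sellers would supply more, so the quantity traded is 4.4 at price 107.
The supply price at Q = 4.4 is 93.9. PS is the trapezoid between 107 and supply over [0, 4.4]: (1/2)[(107 - 67.5) + (107 - 93.9)](4.4) = 115.72.

115.72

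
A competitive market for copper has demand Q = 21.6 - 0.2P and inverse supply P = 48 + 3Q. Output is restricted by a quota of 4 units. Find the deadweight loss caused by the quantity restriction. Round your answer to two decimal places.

49.00

Rewriting demand in inverse form: P = 108 - 5Q.
Unrestricted equilibrium: Q* = (108 - 48)/(5 + 3) = 7.5.
At Q = 4 the demand price is 108 - 5(4) = 88 and the supply price is 48 + 3(4) = 60.
Deadweight loss is the triangle between the curves from 4 to 7.5: (1/2)(88 - 60)(7.5 - 4) = 49.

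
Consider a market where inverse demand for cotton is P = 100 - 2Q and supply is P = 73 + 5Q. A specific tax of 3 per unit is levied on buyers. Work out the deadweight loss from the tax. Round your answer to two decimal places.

0.64

Without the tax, 100 - 2Q = 73 + 5Q so Q* = 3.8571 and P* = 92.2857.
With the tax, buyers' net willingness to pay falls by 3: (100 - 3) - 2Q = 73 + 5Q, so Q_t = 3.4286. Buyers pay P_b = 93.1429; sellers receive P_s = P_b - 3 = 90.1429.
The welfare triangle lost has base Q* - Q_t = 0.4286 and height t = 3, so DWL = (1/2)(0.4286)(3) = 0.6429.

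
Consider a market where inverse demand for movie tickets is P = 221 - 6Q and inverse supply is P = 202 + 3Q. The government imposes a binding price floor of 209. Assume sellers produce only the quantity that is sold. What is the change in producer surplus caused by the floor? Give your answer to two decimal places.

1.31

Free-market equilibrium: 221 - 6Q = 202 + 3Q gives Q* = 2.1111, P* = 208.3333.
At P = 209, buyers demand (221 - 209)/6 = 2 while sellers would supply more, so the quantity traded is 2 at price 209.
PS goes from (1/2)(2.1111)(6.3333) = 6.6852 to 8 (computed as (209 - 202)(2) - (1/2)(3)(2)^2), a change of 1.3148.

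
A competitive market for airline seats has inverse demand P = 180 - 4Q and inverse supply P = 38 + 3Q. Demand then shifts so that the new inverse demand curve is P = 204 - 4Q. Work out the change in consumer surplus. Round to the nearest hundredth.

Initial equilibrium: Q_0 = 20.2857, P_0 = 98.8571; CS_0 = (1/2)(20.2857)(81.1429) = 823.0204, PS_0 = (1/2)(20.2857)(60.8571) = 617.2653.
New equilibrium: 204 - 4Q = 38 + 3Q gives Q_1 = 23.7143, P_1 = 109.1429; CS_1 = 1124.7347, PS_1 = 843.551.
Change in consumer surplus = 1124.7347 - 823.0204 = 301.7143.

301.71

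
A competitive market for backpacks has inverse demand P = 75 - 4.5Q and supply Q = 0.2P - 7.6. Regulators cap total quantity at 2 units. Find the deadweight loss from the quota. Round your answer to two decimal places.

17.05

Rewriting supply in inverse form: P = 38 + 5Q.
Unrestricted equilibrium: Q* = (75 - 38)/(4.5 + 5) = 3.8947.
At Q = 2 the demand price is 75 - 4.5(2) = 66 and the supply price is 38 + 5(2) = 48.
Deadweight loss is the triangle between the curves from 2 to 3.8947: (1/2)(66 - 48)(3.8947 - 2) = 17.0526.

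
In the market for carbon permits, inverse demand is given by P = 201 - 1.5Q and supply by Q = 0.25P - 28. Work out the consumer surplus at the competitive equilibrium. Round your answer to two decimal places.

196.39

Rewriting supply in inverse form: P = 112 + 4Q.
Equilibrium: 201 - 1.5Q = 112 + 4Q, so Q* = 16.1818 and P* = 176.7273.
CS is the area between the demand curve and P* from 0 to Q*: (1/2)(16.1818)(24.2727) = 196.3884.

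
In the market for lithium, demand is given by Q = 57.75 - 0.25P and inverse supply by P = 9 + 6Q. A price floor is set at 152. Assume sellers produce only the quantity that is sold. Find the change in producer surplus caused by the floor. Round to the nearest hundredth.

175.54

Rewriting demand in inverse form: P = 231 - 4Q.
Without the control, 231 - 4Q = 9 + 6Q so Q* = 22.2 and P* = 142.2.
At the floor price 152, quantity demanded is (231 - 152)/4 = 19.75; demand is the short side, so Q = 19.75 trades at P = 152.
PS goes from (1/2)(22.2)(133.2) = 1478.52 to 1654.0625 (computed as (152 - 9)(19.75) - (1/2)(6)(19.75)^2), a change of 175.5425.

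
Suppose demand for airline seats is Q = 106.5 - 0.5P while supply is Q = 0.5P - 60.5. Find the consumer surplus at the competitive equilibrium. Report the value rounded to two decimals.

529.00

Rewriting demand in inverse form: P = 213 - 2Q.
Rewriting supply in inverse form: P = 121 + 2Q.
Set 213 - 2Q = 121 + 2Q, which gives 92 = 4Q, so Q* = 23 and P* = 213 - 2(23) = 167.
Consumer surplus is the triangle under demand above P*: (1/2)(23)(213 - 167) = (1/2)(23)(46) = 529.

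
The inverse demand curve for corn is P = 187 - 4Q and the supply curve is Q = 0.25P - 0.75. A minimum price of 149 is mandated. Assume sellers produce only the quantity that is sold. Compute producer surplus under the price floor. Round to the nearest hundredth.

1206.50

Rewriting supply in inverse form: P = 3 + 4Q.
Without the control, 187 - 4Q = 3 + 4Q so Q* = 23 and P* = 95.
At the floor price 149, quantity demanded is (187 - 149)/4 = 9.5; demand is the short side, so Q = 9.5 trades at P = 149.
The supply price at Q = 9.5 is 41. PS is the trapezoid between 149 and supply over [0, 9.5]: (1/2)[(149 - 3) + (149 - 41)](9.5) = 1206.5.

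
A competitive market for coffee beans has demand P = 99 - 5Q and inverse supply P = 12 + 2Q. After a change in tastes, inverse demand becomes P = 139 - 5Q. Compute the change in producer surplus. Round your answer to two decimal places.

Initial equilibrium: Q_0 = 12.4286, P_0 = 36.8571; CS_0 = (1/2)(12.4286)(62.1429) = 386.1735, PS_0 = (1/2)(12.4286)(24.8571) = 154.4694.
New equilibrium: 139 - 5Q = 12 + 2Q gives Q_1 = 18.1429, P_1 = 48.2857; CS_1 = 822.9082, PS_1 = 329.1633.
Change in producer surplus = 329.1633 - 154.4694 = 174.6939.

174.69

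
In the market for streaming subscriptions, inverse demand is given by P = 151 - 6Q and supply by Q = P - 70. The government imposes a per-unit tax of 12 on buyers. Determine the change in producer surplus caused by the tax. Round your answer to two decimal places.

Rewriting supply in inverse form: P = 70 + Q.
Without the tax, 151 - 6Q = 70 + Q so Q* = 11.5714 and P* = 81.5714.
With the tax, buyers' net willingness to pay falls by 12: (151 - 12) - 6Q = 70 + Q, so Q_t = 9.8571. Buyers pay P_b = 91.8571; sellers receive P_s = P_b - 12 = 79.8571.
PS falls from (1/2)(11.5714)(11.5714) = 66.949 to (1/2)(9.8571)(9.8571) = 48.5816, a change of -18.3673.

-18.37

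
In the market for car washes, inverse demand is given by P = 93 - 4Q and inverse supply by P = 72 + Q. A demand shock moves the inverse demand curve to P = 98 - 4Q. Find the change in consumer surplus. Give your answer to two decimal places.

18.80

Initial equilibrium: Q_0 = 4.2, P_0 = 76.2; CS_0 = (1/2)(4.2)(16.8) = 35.28, PS_0 = (1/2)(4.2)(4.2) = 8.82.
New equilibrium: 98 - 4Q = 72 + Q gives Q_1 = 5.2, P_1 = 77.2; CS_1 = 54.08, PS_1 = 13.52.
Change in consumer surplus = 54.08 - 35.28 = 18.8.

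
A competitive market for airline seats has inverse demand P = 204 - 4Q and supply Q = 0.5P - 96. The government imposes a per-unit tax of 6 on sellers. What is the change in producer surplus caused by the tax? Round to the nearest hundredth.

Rewriting supply in inverse form: P = 192 + 2Q.
Pre-tax equilibrium: 204 - 4Q = 192 + 2Q gives Q* = 2, P* = 196.
A tax on sellers shifts supply up by 6: 204 - 4Q = 192 + 2Q + 6, so Q_t = 1. Buyers pay P_b = 200; sellers receive P_s = P_b - 6 = 194.
Producers lose the trapezoid between P_s and P* out to Q_t plus the triangle from Q_t to Q*: change in PS = 1 - 4 = -3.

-3.00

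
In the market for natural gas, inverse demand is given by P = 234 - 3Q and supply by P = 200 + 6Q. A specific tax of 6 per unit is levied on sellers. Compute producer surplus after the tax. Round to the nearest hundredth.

29.04

Without the tax, 234 - 3Q = 200 + 6Q so Q* = 3.7778 and P* = 222.6667.
With the tax, sellers need 6 more per unit: 234 - 3Q = 200 + 6Q + 6, so Q_t = 3.1111. Buyers pay P_b = 224.6667; sellers receive P_s = P_b - 6 = 218.6667.
PS = (1/2)(Q_t)(P_s - 200) = (1/2)(3.1111)(18.6667) = 29.037.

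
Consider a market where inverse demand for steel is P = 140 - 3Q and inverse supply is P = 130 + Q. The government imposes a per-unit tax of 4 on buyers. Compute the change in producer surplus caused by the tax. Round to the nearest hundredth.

Pre-tax equilibrium: 140 - 3Q = 130 + Q gives Q* = 2.5, P* = 132.5.
A tax on buyers shifts demand down by 4: (140 - 4) - 3Q = 130 + Q, so Q_t = 1.5. Buyers pay P_b = 135.5; sellers receive P_s = P_b - 4 = 131.5.
Producers lose the trapezoid between P_s and P* out to Q_t plus the triangle from Q_t to Q*: change in PS = 1.125 - 3.125 = -2.

-2.00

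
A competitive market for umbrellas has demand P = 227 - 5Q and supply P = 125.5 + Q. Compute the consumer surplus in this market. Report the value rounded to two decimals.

715.43

Set 227 - 5Q = 125.5 + Q, which gives 101.5 = 6Q, so Q* = 16.9167 and P* = 227 - 5(16.9167) = 142.4167.
CS is the area between the demand curve and P* from 0 to Q*: (1/2)(16.9167)(84.5833) = 715.434.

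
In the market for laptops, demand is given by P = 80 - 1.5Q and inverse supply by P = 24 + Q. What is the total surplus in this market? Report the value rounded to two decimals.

Set 80 - 1.5Q = 24 + Q, which gives 56 = 2.5Q, so Q* = 22.4 and P* = 80 - 1.5(22.4) = 46.4.
Total surplus is the full triangle between the curves from 0 to Q*: (1/2)(22.4)(80 - 24) = 627.2.

627.20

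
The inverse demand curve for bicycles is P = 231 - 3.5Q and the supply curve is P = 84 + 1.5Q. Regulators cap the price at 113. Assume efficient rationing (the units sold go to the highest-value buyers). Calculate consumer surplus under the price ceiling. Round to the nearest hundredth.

1627.22

Free-market equilibrium: 231 - 3.5Q = 84 + 1.5Q gives Q* = 29.4, P* = 128.1.
At P = 113, sellers supply (113 - 84)/1.5 = 19.3333 while buyers want more, so the quantity traded is 19.3333 at price 113.
The demand price at Q = 19.3333 is 163.3333. CS is the trapezoid between demand and 113 over [0, 19.3333]: (1/2)[(231 - 113) + (163.3333 - 113)](19.3333) = 1627.2222.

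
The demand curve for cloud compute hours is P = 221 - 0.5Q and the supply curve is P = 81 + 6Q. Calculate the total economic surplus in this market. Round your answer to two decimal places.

1507.69

Equilibrium: 221 - 0.5Q = 81 + 6Q, so Q* = 21.5385 and P* = 210.2308.
CS = (1/2)(21.5385)(10.7692) = 115.9763 and PS = (1/2)(21.5385)(129.2308) = 1391.716, so total surplus = 1507.6923.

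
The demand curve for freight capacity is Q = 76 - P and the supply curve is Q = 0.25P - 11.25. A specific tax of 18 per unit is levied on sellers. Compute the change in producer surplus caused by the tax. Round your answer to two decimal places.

-63.36

Rewriting demand in inverse form: P = 76 - Q.
Rewriting supply in inverse form: P = 45 + 4Q.
Without the tax, 76 - Q = 45 + 4Q so Q* = 6.2 and P* = 69.8.
A tax on sellers shifts supply up by 18: 76 - Q = 45 + 4Q + 18, so Q_t = 2.6. Buyers pay P_b = 73.4; sellers receive P_s = P_b - 18 = 55.4.
Producers lose the trapezoid between P_s and P* out to Q_t plus the triangle from Q_t to Q*: change in PS = 13.52 - 76.88 = -63.36.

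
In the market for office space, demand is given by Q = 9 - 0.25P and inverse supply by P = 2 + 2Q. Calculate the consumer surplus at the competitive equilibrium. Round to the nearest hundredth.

64.22

Rewriting demand in inverse form: P = 36 - 4Q.
Equilibrium: 36 - 4Q = 2 + 2Q, so Q* = 5.6667 and P* = 13.3333.
Consumer surplus is the triangle under demand above P*: (1/2)(5.6667)(36 - 13.3333) = (1/2)(5.6667)(22.6667) = 64.2222.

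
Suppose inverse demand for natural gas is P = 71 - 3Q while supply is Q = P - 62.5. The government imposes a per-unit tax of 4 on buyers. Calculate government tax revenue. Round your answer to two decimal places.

4.50

Rewriting supply in inverse form: P = 62.5 + Q.
Pre-tax equilibrium: 71 - 3Q = 62.5 + Q gives Q* = 2.125, P* = 64.625.
With the tax, buyers' net willingness to pay falls by 4: (71 - 4) - 3Q = 62.5 + Q, so Q_t = 1.125. Buyers pay P_b = 67.625; sellers receive P_s = P_b - 4 = 63.625.
Revenue is the tax times quantity traded: 4 x 1.125 = 4.5.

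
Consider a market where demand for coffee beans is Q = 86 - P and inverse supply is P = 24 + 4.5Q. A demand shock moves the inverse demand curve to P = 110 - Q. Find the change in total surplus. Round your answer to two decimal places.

Rewriting demand in inverse form: P = 86 - Q.
Initial equilibrium: Q_0 = 11.2727, P_0 = 74.7273; CS_0 = (1/2)(11.2727)(11.2727) = 63.5372, PS_0 = (1/2)(11.2727)(50.7273) = 285.9174.
New equilibrium: 110 - Q = 24 + 4.5Q gives Q_1 = 15.6364, P_1 = 94.3636; CS_1 = 122.2479, PS_1 = 550.1157.
Change in total surplus = (122.2479 + 550.1157) - (63.5372 + 285.9174) = 322.9091.

322.91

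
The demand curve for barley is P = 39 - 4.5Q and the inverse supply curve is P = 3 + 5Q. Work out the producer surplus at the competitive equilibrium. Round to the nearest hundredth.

35.90

Setting demand equal to supply, 36 = 9.5Q, so Q* = 3.7895 and P* = 21.9474.
The supply curve's price intercept is 3, so PS = (1/2)(Q*)(P* - 3) = (1/2)(3.7895)(18.9474) = 35.9003.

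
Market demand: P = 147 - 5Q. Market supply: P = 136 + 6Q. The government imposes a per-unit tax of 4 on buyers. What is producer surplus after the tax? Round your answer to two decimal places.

1.21

Pre-tax equilibrium: 147 - 5Q = 136 + 6Q gives Q* = 1, P* = 142.
A tax on buyers shifts demand down by 4: (147 - 4) - 5Q = 136 + 6Q, so Q_t = 0.6364. Buyers pay P_b = 143.8182; sellers receive P_s = P_b - 4 = 139.8182.
Producer surplus is the triangle above supply below P_s: (1/2)(0.6364)(139.8182 - 136) = 1.2149.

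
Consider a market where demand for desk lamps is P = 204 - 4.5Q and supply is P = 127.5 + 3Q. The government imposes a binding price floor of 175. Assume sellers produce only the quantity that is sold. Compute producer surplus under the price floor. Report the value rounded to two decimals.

243.81

Free-market equilibrium: 204 - 4.5Q = 127.5 + 3Q gives Q* = 10.2, P* = 158.1.
At P = 175, buyers demand (204 - 175)/4.5 = 6.4444 while sellers would supply more, so the quantity traded is 6.4444 at price 175.
The supply price at Q = 6.4444 is 146.8333. PS is the trapezoid between 175 and supply over [0, 6.4444]: (1/2)[(175 - 127.5) + (175 - 146.8333)](6.4444) = 243.8148.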